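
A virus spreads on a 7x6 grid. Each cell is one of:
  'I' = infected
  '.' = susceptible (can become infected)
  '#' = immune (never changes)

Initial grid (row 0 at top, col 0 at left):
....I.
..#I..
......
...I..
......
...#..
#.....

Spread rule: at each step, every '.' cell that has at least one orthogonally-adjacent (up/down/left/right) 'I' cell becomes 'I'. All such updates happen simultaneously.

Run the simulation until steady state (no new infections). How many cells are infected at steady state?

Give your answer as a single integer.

Step 0 (initial): 3 infected
Step 1: +7 new -> 10 infected
Step 2: +8 new -> 18 infected
Step 3: +8 new -> 26 infected
Step 4: +8 new -> 34 infected
Step 5: +5 new -> 39 infected
Step 6: +0 new -> 39 infected

Answer: 39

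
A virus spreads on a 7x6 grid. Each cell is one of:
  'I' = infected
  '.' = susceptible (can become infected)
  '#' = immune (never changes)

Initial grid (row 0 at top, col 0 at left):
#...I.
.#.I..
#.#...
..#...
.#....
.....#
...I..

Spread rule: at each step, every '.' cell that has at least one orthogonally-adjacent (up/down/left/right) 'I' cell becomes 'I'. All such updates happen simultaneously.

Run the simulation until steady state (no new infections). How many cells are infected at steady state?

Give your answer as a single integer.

Answer: 34

Derivation:
Step 0 (initial): 3 infected
Step 1: +8 new -> 11 infected
Step 2: +9 new -> 20 infected
Step 3: +7 new -> 27 infected
Step 4: +3 new -> 30 infected
Step 5: +1 new -> 31 infected
Step 6: +1 new -> 32 infected
Step 7: +1 new -> 33 infected
Step 8: +1 new -> 34 infected
Step 9: +0 new -> 34 infected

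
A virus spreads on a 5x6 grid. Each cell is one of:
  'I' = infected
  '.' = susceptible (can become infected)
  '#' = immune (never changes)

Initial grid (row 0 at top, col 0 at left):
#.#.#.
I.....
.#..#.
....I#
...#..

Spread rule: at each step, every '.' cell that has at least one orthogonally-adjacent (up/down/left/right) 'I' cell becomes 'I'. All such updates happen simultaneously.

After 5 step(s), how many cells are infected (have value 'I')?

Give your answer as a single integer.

Answer: 21

Derivation:
Step 0 (initial): 2 infected
Step 1: +4 new -> 6 infected
Step 2: +6 new -> 12 infected
Step 3: +5 new -> 17 infected
Step 4: +3 new -> 20 infected
Step 5: +1 new -> 21 infected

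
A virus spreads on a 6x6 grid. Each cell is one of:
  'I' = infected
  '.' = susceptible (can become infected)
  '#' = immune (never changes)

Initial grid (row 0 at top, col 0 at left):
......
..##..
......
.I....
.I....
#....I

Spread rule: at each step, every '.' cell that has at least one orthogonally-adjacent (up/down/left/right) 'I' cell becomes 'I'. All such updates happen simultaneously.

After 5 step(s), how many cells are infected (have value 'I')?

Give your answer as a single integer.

Answer: 32

Derivation:
Step 0 (initial): 3 infected
Step 1: +8 new -> 11 infected
Step 2: +9 new -> 20 infected
Step 3: +5 new -> 25 infected
Step 4: +4 new -> 29 infected
Step 5: +3 new -> 32 infected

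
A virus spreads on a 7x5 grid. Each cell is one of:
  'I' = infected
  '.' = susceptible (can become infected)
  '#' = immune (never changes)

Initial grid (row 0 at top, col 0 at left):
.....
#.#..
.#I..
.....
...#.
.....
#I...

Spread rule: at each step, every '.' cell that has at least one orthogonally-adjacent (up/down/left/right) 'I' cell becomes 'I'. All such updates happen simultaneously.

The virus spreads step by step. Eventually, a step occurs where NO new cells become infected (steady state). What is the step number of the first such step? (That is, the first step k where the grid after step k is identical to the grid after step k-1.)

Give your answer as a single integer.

Step 0 (initial): 2 infected
Step 1: +4 new -> 6 infected
Step 2: +9 new -> 15 infected
Step 3: +7 new -> 22 infected
Step 4: +5 new -> 27 infected
Step 5: +1 new -> 28 infected
Step 6: +2 new -> 30 infected
Step 7: +0 new -> 30 infected

Answer: 7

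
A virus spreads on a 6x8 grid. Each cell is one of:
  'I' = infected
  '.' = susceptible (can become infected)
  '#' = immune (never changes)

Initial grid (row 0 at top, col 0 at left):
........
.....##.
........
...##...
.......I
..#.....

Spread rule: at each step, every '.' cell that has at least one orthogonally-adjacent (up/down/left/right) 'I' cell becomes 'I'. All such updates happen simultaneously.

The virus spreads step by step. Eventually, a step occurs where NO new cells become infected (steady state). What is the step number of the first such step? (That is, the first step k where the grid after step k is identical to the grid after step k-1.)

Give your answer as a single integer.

Answer: 12

Derivation:
Step 0 (initial): 1 infected
Step 1: +3 new -> 4 infected
Step 2: +4 new -> 8 infected
Step 3: +5 new -> 13 infected
Step 4: +4 new -> 17 infected
Step 5: +4 new -> 21 infected
Step 6: +5 new -> 26 infected
Step 7: +6 new -> 32 infected
Step 8: +5 new -> 37 infected
Step 9: +3 new -> 40 infected
Step 10: +2 new -> 42 infected
Step 11: +1 new -> 43 infected
Step 12: +0 new -> 43 infected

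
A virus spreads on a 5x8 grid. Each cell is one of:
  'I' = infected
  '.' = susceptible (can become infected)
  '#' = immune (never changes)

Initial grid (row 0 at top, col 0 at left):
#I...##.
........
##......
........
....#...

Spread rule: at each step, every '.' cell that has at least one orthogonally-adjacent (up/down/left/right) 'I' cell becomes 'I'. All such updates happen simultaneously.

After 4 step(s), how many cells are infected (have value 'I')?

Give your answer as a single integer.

Answer: 12

Derivation:
Step 0 (initial): 1 infected
Step 1: +2 new -> 3 infected
Step 2: +3 new -> 6 infected
Step 3: +3 new -> 9 infected
Step 4: +3 new -> 12 infected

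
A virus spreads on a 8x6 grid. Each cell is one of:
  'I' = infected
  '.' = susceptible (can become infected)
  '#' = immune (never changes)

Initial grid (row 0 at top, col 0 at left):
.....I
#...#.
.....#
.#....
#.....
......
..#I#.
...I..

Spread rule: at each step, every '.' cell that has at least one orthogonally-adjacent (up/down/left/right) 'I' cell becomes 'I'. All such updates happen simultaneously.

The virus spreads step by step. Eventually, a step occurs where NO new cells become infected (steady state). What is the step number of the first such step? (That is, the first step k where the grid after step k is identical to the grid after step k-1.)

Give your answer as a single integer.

Step 0 (initial): 3 infected
Step 1: +5 new -> 8 infected
Step 2: +6 new -> 14 infected
Step 3: +10 new -> 24 infected
Step 4: +9 new -> 33 infected
Step 5: +5 new -> 38 infected
Step 6: +1 new -> 39 infected
Step 7: +1 new -> 40 infected
Step 8: +1 new -> 41 infected
Step 9: +0 new -> 41 infected

Answer: 9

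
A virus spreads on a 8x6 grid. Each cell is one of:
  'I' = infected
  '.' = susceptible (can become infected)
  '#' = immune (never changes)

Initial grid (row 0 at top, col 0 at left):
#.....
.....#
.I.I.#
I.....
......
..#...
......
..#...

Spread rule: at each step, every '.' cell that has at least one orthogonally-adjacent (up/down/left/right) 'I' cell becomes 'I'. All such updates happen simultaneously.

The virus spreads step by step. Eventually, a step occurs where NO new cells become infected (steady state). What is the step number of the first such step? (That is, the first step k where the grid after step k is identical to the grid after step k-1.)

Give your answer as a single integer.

Step 0 (initial): 3 infected
Step 1: +8 new -> 11 infected
Step 2: +10 new -> 21 infected
Step 3: +8 new -> 29 infected
Step 4: +6 new -> 35 infected
Step 5: +5 new -> 40 infected
Step 6: +2 new -> 42 infected
Step 7: +1 new -> 43 infected
Step 8: +0 new -> 43 infected

Answer: 8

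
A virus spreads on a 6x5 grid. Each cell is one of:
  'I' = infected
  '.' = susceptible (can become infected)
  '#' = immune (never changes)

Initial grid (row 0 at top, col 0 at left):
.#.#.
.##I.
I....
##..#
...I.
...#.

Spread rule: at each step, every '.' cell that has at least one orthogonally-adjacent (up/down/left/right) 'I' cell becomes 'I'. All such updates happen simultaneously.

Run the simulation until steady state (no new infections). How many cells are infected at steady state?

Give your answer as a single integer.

Step 0 (initial): 3 infected
Step 1: +7 new -> 10 infected
Step 2: +8 new -> 18 infected
Step 3: +2 new -> 20 infected
Step 4: +1 new -> 21 infected
Step 5: +0 new -> 21 infected

Answer: 21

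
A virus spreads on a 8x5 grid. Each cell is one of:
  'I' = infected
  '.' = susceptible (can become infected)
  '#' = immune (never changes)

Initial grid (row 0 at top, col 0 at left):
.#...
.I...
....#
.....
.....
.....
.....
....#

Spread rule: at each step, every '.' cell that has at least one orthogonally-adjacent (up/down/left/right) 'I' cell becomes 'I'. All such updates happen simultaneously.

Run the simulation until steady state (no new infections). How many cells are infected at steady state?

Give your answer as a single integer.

Answer: 37

Derivation:
Step 0 (initial): 1 infected
Step 1: +3 new -> 4 infected
Step 2: +6 new -> 10 infected
Step 3: +6 new -> 16 infected
Step 4: +5 new -> 21 infected
Step 5: +5 new -> 26 infected
Step 6: +5 new -> 31 infected
Step 7: +4 new -> 35 infected
Step 8: +2 new -> 37 infected
Step 9: +0 new -> 37 infected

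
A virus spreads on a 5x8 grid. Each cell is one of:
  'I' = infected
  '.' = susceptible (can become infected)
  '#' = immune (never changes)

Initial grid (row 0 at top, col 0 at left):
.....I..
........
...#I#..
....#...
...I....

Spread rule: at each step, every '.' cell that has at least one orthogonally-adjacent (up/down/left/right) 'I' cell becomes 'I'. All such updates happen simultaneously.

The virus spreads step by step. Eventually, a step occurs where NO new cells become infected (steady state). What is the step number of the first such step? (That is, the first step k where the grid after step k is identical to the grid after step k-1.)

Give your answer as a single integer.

Answer: 6

Derivation:
Step 0 (initial): 3 infected
Step 1: +7 new -> 10 infected
Step 2: +7 new -> 17 infected
Step 3: +9 new -> 26 infected
Step 4: +7 new -> 33 infected
Step 5: +4 new -> 37 infected
Step 6: +0 new -> 37 infected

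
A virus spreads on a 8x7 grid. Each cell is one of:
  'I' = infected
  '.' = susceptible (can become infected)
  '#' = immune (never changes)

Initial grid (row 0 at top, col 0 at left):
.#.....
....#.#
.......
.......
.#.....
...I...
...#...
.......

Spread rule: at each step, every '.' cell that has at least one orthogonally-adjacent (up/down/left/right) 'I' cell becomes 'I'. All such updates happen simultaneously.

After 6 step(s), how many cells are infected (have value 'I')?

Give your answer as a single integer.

Step 0 (initial): 1 infected
Step 1: +3 new -> 4 infected
Step 2: +7 new -> 11 infected
Step 3: +10 new -> 21 infected
Step 4: +12 new -> 33 infected
Step 5: +8 new -> 41 infected
Step 6: +6 new -> 47 infected

Answer: 47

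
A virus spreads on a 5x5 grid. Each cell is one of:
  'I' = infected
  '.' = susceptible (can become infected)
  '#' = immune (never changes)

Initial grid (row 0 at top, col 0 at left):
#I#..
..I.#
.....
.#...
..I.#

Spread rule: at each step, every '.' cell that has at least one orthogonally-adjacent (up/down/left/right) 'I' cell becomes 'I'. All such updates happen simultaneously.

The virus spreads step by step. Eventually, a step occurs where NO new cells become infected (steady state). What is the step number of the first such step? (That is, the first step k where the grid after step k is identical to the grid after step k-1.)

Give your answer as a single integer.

Answer: 4

Derivation:
Step 0 (initial): 3 infected
Step 1: +6 new -> 9 infected
Step 2: +6 new -> 15 infected
Step 3: +5 new -> 20 infected
Step 4: +0 new -> 20 infected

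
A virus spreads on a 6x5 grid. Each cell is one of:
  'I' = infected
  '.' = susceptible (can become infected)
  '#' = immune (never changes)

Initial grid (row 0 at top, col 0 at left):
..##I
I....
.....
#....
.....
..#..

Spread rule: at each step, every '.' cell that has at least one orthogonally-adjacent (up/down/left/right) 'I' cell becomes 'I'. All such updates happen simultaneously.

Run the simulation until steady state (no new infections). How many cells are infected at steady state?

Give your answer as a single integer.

Answer: 26

Derivation:
Step 0 (initial): 2 infected
Step 1: +4 new -> 6 infected
Step 2: +5 new -> 11 infected
Step 3: +4 new -> 15 infected
Step 4: +4 new -> 19 infected
Step 5: +5 new -> 24 infected
Step 6: +2 new -> 26 infected
Step 7: +0 new -> 26 infected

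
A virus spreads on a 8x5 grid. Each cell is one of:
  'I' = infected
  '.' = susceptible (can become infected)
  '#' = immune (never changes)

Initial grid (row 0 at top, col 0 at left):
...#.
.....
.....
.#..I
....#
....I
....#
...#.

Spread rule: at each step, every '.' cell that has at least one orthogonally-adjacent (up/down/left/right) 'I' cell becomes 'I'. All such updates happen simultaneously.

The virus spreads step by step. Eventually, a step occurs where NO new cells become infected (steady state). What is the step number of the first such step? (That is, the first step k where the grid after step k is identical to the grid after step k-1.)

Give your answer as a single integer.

Step 0 (initial): 2 infected
Step 1: +3 new -> 5 infected
Step 2: +6 new -> 11 infected
Step 3: +6 new -> 17 infected
Step 4: +6 new -> 23 infected
Step 5: +6 new -> 29 infected
Step 6: +4 new -> 33 infected
Step 7: +1 new -> 34 infected
Step 8: +0 new -> 34 infected

Answer: 8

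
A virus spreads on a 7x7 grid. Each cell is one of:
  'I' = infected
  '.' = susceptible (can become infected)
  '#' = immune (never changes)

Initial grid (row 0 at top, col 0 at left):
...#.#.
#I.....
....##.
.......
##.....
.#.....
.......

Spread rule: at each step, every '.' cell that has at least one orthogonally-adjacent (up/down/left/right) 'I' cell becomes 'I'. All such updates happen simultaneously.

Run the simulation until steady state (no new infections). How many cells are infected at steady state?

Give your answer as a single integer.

Answer: 41

Derivation:
Step 0 (initial): 1 infected
Step 1: +3 new -> 4 infected
Step 2: +6 new -> 10 infected
Step 3: +4 new -> 14 infected
Step 4: +4 new -> 18 infected
Step 5: +4 new -> 22 infected
Step 6: +6 new -> 28 infected
Step 7: +5 new -> 33 infected
Step 8: +4 new -> 37 infected
Step 9: +3 new -> 40 infected
Step 10: +1 new -> 41 infected
Step 11: +0 new -> 41 infected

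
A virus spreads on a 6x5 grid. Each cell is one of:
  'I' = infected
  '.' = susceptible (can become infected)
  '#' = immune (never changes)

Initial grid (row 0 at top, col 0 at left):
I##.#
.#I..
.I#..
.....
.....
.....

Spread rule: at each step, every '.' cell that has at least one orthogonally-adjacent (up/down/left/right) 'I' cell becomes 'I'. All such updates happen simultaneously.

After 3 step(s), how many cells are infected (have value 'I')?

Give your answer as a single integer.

Step 0 (initial): 3 infected
Step 1: +4 new -> 7 infected
Step 2: +6 new -> 13 infected
Step 3: +5 new -> 18 infected

Answer: 18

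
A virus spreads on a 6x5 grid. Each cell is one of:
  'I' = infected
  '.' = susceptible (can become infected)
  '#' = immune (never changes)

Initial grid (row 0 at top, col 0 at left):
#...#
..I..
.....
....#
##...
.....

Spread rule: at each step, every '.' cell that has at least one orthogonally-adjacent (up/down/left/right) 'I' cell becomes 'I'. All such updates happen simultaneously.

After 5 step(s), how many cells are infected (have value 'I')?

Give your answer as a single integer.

Answer: 23

Derivation:
Step 0 (initial): 1 infected
Step 1: +4 new -> 5 infected
Step 2: +7 new -> 12 infected
Step 3: +5 new -> 17 infected
Step 4: +3 new -> 20 infected
Step 5: +3 new -> 23 infected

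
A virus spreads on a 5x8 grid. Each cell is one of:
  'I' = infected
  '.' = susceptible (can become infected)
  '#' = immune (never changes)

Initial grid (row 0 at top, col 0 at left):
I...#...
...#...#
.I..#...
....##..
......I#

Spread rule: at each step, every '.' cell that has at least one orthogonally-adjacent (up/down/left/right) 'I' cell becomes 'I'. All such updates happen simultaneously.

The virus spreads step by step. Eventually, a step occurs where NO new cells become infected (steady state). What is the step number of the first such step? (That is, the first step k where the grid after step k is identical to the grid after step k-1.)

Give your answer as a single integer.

Step 0 (initial): 3 infected
Step 1: +8 new -> 11 infected
Step 2: +9 new -> 20 infected
Step 3: +8 new -> 28 infected
Step 4: +2 new -> 30 infected
Step 5: +3 new -> 33 infected
Step 6: +0 new -> 33 infected

Answer: 6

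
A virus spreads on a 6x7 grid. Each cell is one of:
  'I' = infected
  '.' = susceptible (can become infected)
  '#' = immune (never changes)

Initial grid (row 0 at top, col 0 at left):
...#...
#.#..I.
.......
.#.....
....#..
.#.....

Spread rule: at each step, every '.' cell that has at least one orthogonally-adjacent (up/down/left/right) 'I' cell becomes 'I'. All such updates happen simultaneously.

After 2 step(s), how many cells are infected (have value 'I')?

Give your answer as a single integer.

Step 0 (initial): 1 infected
Step 1: +4 new -> 5 infected
Step 2: +6 new -> 11 infected

Answer: 11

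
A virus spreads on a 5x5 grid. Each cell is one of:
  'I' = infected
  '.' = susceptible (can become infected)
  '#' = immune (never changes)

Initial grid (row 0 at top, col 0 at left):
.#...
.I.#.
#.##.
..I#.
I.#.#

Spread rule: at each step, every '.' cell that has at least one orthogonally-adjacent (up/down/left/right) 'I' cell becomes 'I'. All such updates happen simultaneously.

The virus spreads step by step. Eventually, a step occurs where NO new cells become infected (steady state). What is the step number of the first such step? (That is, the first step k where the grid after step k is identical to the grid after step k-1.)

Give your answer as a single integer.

Step 0 (initial): 3 infected
Step 1: +6 new -> 9 infected
Step 2: +2 new -> 11 infected
Step 3: +1 new -> 12 infected
Step 4: +1 new -> 13 infected
Step 5: +1 new -> 14 infected
Step 6: +1 new -> 15 infected
Step 7: +1 new -> 16 infected
Step 8: +0 new -> 16 infected

Answer: 8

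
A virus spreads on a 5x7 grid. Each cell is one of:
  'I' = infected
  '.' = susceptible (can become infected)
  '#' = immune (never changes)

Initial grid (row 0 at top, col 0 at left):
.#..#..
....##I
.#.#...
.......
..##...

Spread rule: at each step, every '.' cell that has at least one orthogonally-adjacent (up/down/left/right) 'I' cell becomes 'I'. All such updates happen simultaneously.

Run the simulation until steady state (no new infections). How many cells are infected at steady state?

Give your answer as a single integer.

Step 0 (initial): 1 infected
Step 1: +2 new -> 3 infected
Step 2: +3 new -> 6 infected
Step 3: +3 new -> 9 infected
Step 4: +2 new -> 11 infected
Step 5: +2 new -> 13 infected
Step 6: +1 new -> 14 infected
Step 7: +2 new -> 16 infected
Step 8: +3 new -> 19 infected
Step 9: +5 new -> 24 infected
Step 10: +2 new -> 26 infected
Step 11: +1 new -> 27 infected
Step 12: +0 new -> 27 infected

Answer: 27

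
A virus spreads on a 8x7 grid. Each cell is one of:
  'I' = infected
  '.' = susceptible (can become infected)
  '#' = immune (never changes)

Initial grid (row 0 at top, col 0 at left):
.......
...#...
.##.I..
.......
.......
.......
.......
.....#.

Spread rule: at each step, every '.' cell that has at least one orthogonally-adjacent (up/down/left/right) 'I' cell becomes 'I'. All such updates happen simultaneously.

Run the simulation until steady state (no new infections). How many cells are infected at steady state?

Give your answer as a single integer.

Step 0 (initial): 1 infected
Step 1: +4 new -> 5 infected
Step 2: +6 new -> 11 infected
Step 3: +8 new -> 19 infected
Step 4: +8 new -> 27 infected
Step 5: +9 new -> 36 infected
Step 6: +8 new -> 44 infected
Step 7: +5 new -> 49 infected
Step 8: +2 new -> 51 infected
Step 9: +1 new -> 52 infected
Step 10: +0 new -> 52 infected

Answer: 52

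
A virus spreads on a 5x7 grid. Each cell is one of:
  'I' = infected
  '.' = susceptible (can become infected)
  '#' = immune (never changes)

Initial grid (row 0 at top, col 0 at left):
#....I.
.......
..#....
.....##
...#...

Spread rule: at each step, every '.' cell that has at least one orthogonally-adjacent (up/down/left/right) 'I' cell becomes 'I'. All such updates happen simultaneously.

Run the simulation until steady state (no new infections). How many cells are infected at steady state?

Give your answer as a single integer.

Answer: 30

Derivation:
Step 0 (initial): 1 infected
Step 1: +3 new -> 4 infected
Step 2: +4 new -> 8 infected
Step 3: +4 new -> 12 infected
Step 4: +4 new -> 16 infected
Step 5: +3 new -> 19 infected
Step 6: +4 new -> 23 infected
Step 7: +4 new -> 27 infected
Step 8: +2 new -> 29 infected
Step 9: +1 new -> 30 infected
Step 10: +0 new -> 30 infected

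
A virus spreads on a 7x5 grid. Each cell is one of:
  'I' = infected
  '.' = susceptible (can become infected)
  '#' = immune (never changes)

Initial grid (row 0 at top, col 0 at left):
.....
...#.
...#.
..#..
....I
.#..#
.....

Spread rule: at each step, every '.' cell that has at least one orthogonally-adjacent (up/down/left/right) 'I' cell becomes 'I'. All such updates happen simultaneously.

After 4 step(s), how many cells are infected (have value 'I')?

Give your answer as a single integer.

Answer: 16

Derivation:
Step 0 (initial): 1 infected
Step 1: +2 new -> 3 infected
Step 2: +4 new -> 7 infected
Step 3: +4 new -> 11 infected
Step 4: +5 new -> 16 infected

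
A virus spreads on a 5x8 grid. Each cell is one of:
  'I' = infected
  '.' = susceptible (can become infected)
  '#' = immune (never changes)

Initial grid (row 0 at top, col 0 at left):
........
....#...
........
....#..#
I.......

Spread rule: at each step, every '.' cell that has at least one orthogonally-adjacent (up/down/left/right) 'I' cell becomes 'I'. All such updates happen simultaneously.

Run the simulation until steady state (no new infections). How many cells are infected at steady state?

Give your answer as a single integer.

Step 0 (initial): 1 infected
Step 1: +2 new -> 3 infected
Step 2: +3 new -> 6 infected
Step 3: +4 new -> 10 infected
Step 4: +5 new -> 15 infected
Step 5: +4 new -> 19 infected
Step 6: +5 new -> 24 infected
Step 7: +4 new -> 28 infected
Step 8: +3 new -> 31 infected
Step 9: +3 new -> 34 infected
Step 10: +2 new -> 36 infected
Step 11: +1 new -> 37 infected
Step 12: +0 new -> 37 infected

Answer: 37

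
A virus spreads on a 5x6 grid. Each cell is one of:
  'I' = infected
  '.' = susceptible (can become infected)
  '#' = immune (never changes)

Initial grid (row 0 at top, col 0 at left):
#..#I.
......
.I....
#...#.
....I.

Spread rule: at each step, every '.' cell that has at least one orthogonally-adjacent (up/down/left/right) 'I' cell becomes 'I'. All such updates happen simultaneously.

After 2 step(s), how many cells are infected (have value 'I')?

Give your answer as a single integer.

Answer: 23

Derivation:
Step 0 (initial): 3 infected
Step 1: +8 new -> 11 infected
Step 2: +12 new -> 23 infected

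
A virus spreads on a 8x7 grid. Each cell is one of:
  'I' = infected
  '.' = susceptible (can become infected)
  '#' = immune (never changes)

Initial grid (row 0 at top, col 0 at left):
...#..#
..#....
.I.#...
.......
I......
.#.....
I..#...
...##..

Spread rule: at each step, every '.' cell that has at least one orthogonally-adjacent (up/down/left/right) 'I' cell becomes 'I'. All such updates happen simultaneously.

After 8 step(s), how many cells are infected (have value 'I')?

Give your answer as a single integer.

Answer: 47

Derivation:
Step 0 (initial): 3 infected
Step 1: +9 new -> 12 infected
Step 2: +6 new -> 18 infected
Step 3: +6 new -> 24 infected
Step 4: +3 new -> 27 infected
Step 5: +4 new -> 31 infected
Step 6: +6 new -> 37 infected
Step 7: +6 new -> 43 infected
Step 8: +4 new -> 47 infected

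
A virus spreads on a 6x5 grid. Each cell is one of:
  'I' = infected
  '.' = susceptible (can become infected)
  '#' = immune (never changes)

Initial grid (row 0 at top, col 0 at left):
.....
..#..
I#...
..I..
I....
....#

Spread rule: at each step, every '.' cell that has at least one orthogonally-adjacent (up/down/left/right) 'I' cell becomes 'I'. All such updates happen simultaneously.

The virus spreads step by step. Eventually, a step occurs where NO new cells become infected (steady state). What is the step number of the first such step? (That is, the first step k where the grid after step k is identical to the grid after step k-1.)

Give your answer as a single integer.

Answer: 6

Derivation:
Step 0 (initial): 3 infected
Step 1: +8 new -> 11 infected
Step 2: +7 new -> 18 infected
Step 3: +5 new -> 23 infected
Step 4: +3 new -> 26 infected
Step 5: +1 new -> 27 infected
Step 6: +0 new -> 27 infected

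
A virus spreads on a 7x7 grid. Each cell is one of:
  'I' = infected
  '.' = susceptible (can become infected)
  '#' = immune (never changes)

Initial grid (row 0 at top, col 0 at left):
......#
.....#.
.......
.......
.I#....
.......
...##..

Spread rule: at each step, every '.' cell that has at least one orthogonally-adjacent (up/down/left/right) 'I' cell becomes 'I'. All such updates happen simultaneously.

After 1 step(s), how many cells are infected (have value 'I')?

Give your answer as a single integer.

Answer: 4

Derivation:
Step 0 (initial): 1 infected
Step 1: +3 new -> 4 infected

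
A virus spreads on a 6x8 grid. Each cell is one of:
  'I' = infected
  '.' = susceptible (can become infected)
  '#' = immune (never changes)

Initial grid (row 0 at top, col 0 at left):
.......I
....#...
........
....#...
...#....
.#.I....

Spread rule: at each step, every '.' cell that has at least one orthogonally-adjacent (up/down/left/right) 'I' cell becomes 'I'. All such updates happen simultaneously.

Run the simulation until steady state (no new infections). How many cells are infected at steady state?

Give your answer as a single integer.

Answer: 44

Derivation:
Step 0 (initial): 2 infected
Step 1: +4 new -> 6 infected
Step 2: +6 new -> 12 infected
Step 3: +8 new -> 20 infected
Step 4: +11 new -> 31 infected
Step 5: +8 new -> 39 infected
Step 6: +3 new -> 42 infected
Step 7: +2 new -> 44 infected
Step 8: +0 new -> 44 infected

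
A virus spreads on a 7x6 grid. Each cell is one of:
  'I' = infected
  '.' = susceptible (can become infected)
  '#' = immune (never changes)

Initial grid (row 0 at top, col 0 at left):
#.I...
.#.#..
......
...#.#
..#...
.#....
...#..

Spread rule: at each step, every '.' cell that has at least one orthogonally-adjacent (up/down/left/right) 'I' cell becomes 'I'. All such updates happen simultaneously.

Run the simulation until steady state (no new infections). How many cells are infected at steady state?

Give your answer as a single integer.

Step 0 (initial): 1 infected
Step 1: +3 new -> 4 infected
Step 2: +2 new -> 6 infected
Step 3: +5 new -> 11 infected
Step 4: +4 new -> 15 infected
Step 5: +5 new -> 20 infected
Step 6: +2 new -> 22 infected
Step 7: +4 new -> 26 infected
Step 8: +4 new -> 30 infected
Step 9: +3 new -> 33 infected
Step 10: +1 new -> 34 infected
Step 11: +0 new -> 34 infected

Answer: 34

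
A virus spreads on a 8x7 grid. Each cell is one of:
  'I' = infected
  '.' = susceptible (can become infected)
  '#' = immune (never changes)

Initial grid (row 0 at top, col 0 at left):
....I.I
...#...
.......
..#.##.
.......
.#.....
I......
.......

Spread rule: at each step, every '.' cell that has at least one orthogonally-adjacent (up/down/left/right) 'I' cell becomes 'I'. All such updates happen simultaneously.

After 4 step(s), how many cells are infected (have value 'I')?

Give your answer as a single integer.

Step 0 (initial): 3 infected
Step 1: +7 new -> 10 infected
Step 2: +7 new -> 17 infected
Step 3: +10 new -> 27 infected
Step 4: +11 new -> 38 infected

Answer: 38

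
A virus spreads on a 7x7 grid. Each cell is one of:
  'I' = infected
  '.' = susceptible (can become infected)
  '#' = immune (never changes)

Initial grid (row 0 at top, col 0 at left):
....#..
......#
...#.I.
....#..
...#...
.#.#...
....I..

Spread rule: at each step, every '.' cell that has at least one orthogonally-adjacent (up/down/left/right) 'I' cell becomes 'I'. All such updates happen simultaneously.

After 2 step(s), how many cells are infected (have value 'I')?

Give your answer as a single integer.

Step 0 (initial): 2 infected
Step 1: +7 new -> 9 infected
Step 2: +8 new -> 17 infected

Answer: 17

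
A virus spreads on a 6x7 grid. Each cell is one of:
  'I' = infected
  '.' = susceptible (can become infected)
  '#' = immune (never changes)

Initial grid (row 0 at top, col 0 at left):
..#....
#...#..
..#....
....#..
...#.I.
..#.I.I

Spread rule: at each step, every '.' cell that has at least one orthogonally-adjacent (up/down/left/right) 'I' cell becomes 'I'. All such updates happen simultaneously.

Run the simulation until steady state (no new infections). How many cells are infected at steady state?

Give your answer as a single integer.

Step 0 (initial): 3 infected
Step 1: +5 new -> 8 infected
Step 2: +2 new -> 10 infected
Step 3: +3 new -> 13 infected
Step 4: +3 new -> 16 infected
Step 5: +4 new -> 20 infected
Step 6: +3 new -> 23 infected
Step 7: +3 new -> 26 infected
Step 8: +4 new -> 30 infected
Step 9: +4 new -> 34 infected
Step 10: +1 new -> 35 infected
Step 11: +0 new -> 35 infected

Answer: 35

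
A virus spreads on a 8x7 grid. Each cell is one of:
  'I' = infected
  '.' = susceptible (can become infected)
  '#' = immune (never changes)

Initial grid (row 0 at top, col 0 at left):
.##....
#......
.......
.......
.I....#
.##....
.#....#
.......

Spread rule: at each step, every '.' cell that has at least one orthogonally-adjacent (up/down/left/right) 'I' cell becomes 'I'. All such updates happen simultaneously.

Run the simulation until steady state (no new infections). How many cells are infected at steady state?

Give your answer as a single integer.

Step 0 (initial): 1 infected
Step 1: +3 new -> 4 infected
Step 2: +5 new -> 9 infected
Step 3: +7 new -> 16 infected
Step 4: +7 new -> 23 infected
Step 5: +8 new -> 31 infected
Step 6: +8 new -> 39 infected
Step 7: +4 new -> 43 infected
Step 8: +3 new -> 46 infected
Step 9: +1 new -> 47 infected
Step 10: +0 new -> 47 infected

Answer: 47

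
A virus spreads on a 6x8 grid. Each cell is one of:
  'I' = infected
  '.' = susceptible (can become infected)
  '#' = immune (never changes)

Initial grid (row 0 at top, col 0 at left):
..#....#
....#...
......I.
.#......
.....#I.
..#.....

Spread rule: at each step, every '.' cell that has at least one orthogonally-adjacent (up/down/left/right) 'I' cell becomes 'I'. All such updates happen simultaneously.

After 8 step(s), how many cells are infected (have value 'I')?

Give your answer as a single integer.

Answer: 41

Derivation:
Step 0 (initial): 2 infected
Step 1: +6 new -> 8 infected
Step 2: +8 new -> 16 infected
Step 3: +4 new -> 20 infected
Step 4: +6 new -> 26 infected
Step 5: +5 new -> 31 infected
Step 6: +3 new -> 34 infected
Step 7: +4 new -> 38 infected
Step 8: +3 new -> 41 infected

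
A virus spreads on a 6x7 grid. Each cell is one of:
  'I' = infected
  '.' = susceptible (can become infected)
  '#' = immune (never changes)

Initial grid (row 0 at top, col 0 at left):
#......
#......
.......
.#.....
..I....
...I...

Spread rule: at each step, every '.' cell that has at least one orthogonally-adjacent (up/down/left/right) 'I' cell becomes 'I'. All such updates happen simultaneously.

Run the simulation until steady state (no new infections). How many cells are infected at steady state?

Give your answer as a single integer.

Step 0 (initial): 2 infected
Step 1: +5 new -> 7 infected
Step 2: +6 new -> 13 infected
Step 3: +8 new -> 21 infected
Step 4: +7 new -> 28 infected
Step 5: +5 new -> 33 infected
Step 6: +3 new -> 36 infected
Step 7: +2 new -> 38 infected
Step 8: +1 new -> 39 infected
Step 9: +0 new -> 39 infected

Answer: 39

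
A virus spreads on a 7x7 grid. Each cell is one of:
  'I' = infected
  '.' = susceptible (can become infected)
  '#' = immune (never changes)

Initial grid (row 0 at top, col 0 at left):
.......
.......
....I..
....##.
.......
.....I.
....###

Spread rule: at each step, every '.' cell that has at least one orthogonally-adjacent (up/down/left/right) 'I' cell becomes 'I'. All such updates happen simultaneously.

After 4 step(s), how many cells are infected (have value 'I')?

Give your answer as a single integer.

Step 0 (initial): 2 infected
Step 1: +6 new -> 8 infected
Step 2: +9 new -> 17 infected
Step 3: +10 new -> 27 infected
Step 4: +8 new -> 35 infected

Answer: 35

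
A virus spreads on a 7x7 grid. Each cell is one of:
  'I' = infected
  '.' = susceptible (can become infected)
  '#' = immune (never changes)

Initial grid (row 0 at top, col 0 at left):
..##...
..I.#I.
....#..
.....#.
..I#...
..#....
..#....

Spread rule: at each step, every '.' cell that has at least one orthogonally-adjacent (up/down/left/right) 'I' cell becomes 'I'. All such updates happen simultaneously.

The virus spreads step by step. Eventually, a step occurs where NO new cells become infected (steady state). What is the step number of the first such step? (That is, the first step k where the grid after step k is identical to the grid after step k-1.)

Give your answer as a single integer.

Step 0 (initial): 3 infected
Step 1: +8 new -> 11 infected
Step 2: +11 new -> 22 infected
Step 3: +7 new -> 29 infected
Step 4: +3 new -> 32 infected
Step 5: +3 new -> 35 infected
Step 6: +4 new -> 39 infected
Step 7: +2 new -> 41 infected
Step 8: +0 new -> 41 infected

Answer: 8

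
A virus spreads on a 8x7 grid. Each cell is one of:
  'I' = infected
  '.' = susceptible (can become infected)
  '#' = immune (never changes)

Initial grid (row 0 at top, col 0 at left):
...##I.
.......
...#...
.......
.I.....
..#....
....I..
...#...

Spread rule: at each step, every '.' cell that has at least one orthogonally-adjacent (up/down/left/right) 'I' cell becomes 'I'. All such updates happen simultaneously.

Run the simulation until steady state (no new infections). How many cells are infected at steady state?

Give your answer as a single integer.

Step 0 (initial): 3 infected
Step 1: +10 new -> 13 infected
Step 2: +15 new -> 28 infected
Step 3: +15 new -> 43 infected
Step 4: +6 new -> 49 infected
Step 5: +2 new -> 51 infected
Step 6: +0 new -> 51 infected

Answer: 51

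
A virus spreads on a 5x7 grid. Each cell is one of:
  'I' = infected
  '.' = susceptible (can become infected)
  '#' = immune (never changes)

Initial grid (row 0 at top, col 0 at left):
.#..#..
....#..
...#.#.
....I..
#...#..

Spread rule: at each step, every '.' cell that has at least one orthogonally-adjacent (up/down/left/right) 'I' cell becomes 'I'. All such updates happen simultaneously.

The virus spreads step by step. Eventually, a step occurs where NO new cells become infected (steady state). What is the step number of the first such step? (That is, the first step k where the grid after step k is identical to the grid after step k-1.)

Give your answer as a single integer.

Step 0 (initial): 1 infected
Step 1: +3 new -> 4 infected
Step 2: +4 new -> 8 infected
Step 3: +5 new -> 13 infected
Step 4: +5 new -> 18 infected
Step 5: +6 new -> 24 infected
Step 6: +3 new -> 27 infected
Step 7: +1 new -> 28 infected
Step 8: +0 new -> 28 infected

Answer: 8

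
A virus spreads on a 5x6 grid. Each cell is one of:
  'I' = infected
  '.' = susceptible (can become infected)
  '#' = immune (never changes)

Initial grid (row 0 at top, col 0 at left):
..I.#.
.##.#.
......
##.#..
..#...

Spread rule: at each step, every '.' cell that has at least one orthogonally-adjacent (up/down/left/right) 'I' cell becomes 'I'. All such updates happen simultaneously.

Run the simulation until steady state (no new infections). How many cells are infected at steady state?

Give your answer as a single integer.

Answer: 20

Derivation:
Step 0 (initial): 1 infected
Step 1: +2 new -> 3 infected
Step 2: +2 new -> 5 infected
Step 3: +2 new -> 7 infected
Step 4: +3 new -> 10 infected
Step 5: +4 new -> 14 infected
Step 6: +3 new -> 17 infected
Step 7: +3 new -> 20 infected
Step 8: +0 new -> 20 infected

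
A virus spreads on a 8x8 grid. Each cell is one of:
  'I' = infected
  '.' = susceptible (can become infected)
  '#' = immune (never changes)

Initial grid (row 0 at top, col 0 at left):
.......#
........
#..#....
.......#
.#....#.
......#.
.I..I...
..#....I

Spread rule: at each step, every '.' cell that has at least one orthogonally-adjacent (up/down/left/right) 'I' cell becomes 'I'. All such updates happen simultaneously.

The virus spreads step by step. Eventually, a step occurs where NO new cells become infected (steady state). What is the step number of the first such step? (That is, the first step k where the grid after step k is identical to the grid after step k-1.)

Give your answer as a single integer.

Step 0 (initial): 3 infected
Step 1: +10 new -> 13 infected
Step 2: +10 new -> 23 infected
Step 3: +6 new -> 29 infected
Step 4: +5 new -> 34 infected
Step 5: +5 new -> 39 infected
Step 6: +6 new -> 45 infected
Step 7: +6 new -> 51 infected
Step 8: +4 new -> 55 infected
Step 9: +1 new -> 56 infected
Step 10: +0 new -> 56 infected

Answer: 10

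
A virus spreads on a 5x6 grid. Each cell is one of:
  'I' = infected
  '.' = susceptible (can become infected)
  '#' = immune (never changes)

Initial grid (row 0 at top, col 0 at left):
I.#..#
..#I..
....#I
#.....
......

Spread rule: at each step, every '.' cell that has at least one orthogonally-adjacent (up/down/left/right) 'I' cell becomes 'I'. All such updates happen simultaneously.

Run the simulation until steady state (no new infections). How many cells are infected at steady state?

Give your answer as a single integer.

Answer: 25

Derivation:
Step 0 (initial): 3 infected
Step 1: +7 new -> 10 infected
Step 2: +7 new -> 17 infected
Step 3: +4 new -> 21 infected
Step 4: +2 new -> 23 infected
Step 5: +1 new -> 24 infected
Step 6: +1 new -> 25 infected
Step 7: +0 new -> 25 infected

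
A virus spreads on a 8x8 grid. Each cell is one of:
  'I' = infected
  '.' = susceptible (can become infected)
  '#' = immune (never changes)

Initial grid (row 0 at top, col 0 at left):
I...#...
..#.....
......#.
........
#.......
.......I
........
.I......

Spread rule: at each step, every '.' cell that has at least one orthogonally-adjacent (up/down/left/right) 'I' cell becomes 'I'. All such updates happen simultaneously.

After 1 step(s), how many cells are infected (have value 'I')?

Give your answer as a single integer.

Answer: 11

Derivation:
Step 0 (initial): 3 infected
Step 1: +8 new -> 11 infected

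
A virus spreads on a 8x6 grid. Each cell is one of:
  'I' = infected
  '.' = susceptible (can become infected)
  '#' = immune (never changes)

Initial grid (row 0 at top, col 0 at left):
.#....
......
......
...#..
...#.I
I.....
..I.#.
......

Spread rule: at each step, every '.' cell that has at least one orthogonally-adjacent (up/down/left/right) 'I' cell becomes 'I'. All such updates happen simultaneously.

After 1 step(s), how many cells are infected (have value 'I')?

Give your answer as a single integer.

Answer: 13

Derivation:
Step 0 (initial): 3 infected
Step 1: +10 new -> 13 infected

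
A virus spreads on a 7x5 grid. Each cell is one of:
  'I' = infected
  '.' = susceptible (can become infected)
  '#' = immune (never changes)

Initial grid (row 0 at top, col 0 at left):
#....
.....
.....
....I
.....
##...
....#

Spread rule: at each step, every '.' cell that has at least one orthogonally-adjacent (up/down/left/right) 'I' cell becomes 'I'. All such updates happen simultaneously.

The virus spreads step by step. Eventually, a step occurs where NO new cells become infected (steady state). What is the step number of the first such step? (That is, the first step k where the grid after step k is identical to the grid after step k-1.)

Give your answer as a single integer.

Answer: 8

Derivation:
Step 0 (initial): 1 infected
Step 1: +3 new -> 4 infected
Step 2: +5 new -> 9 infected
Step 3: +6 new -> 15 infected
Step 4: +7 new -> 22 infected
Step 5: +5 new -> 27 infected
Step 6: +3 new -> 30 infected
Step 7: +1 new -> 31 infected
Step 8: +0 new -> 31 infected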